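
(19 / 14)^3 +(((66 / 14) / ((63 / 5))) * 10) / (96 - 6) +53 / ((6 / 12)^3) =31601585 / 74088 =426.54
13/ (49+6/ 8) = 52/ 199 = 0.26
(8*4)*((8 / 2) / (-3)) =-128 / 3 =-42.67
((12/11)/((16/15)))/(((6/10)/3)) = 225/44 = 5.11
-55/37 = -1.49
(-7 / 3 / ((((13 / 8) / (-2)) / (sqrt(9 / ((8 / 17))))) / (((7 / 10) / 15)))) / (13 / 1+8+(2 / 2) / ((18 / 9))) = 196* sqrt(34) / 41925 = 0.03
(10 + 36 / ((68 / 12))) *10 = 2780 / 17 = 163.53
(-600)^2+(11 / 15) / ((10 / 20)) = 5400022 / 15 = 360001.47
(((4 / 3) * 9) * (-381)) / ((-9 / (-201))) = -102108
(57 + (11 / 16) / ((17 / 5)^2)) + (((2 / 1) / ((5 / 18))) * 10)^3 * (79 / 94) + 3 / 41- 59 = 313685.28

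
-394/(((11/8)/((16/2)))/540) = -13616640/11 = -1237876.36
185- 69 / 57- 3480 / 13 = -20724 / 247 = -83.90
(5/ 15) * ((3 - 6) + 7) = 4/ 3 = 1.33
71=71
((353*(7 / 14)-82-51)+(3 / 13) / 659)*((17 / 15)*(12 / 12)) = 844713 / 17134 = 49.30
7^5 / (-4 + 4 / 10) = -84035 / 18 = -4668.61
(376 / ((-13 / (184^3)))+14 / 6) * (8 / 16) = -7026880421 / 78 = -90088210.53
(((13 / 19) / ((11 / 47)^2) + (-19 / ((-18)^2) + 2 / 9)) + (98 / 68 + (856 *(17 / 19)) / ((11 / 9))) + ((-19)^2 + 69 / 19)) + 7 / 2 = 12775193707 / 12662892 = 1008.87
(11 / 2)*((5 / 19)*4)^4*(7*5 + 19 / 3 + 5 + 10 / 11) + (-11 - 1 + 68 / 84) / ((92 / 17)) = 26599682535 / 83926724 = 316.94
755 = 755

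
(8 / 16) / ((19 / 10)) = 5 / 19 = 0.26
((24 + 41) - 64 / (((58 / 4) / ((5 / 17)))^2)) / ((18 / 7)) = 110542495 / 4374882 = 25.27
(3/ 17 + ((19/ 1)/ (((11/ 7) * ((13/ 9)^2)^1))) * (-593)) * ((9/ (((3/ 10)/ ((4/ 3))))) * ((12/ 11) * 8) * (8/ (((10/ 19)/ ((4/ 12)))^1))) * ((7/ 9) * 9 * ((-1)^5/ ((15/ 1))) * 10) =9860031684608/ 347633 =28363336.29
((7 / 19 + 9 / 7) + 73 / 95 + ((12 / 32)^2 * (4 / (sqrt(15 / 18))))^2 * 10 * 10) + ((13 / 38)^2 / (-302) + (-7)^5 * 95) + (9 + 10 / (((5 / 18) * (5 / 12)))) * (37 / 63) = -19494843175845 / 12210464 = -1596568.58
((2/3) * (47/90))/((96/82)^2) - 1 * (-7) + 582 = 183281567/311040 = 589.25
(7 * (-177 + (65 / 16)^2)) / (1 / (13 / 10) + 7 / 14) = -3738917 / 4224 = -885.16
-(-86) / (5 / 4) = 344 / 5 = 68.80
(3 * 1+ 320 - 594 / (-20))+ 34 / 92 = 40603 / 115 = 353.07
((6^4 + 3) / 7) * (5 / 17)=54.58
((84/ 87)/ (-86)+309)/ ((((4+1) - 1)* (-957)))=-0.08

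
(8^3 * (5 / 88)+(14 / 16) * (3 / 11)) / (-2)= -2581 / 176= -14.66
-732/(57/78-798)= 19032/20729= 0.92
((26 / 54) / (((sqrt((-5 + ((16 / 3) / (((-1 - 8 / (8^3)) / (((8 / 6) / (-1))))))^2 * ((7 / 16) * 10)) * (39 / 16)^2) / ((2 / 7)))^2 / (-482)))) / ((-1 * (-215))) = -6416384 / 90629480319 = -0.00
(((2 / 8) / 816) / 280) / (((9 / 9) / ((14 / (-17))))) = -0.00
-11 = -11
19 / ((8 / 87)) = 1653 / 8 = 206.62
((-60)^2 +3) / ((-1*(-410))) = 3603 / 410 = 8.79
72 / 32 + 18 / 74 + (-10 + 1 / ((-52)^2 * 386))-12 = -753322195 / 38618528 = -19.51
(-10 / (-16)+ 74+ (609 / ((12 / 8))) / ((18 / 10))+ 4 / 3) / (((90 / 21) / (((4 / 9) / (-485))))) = -151963 / 2357100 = -0.06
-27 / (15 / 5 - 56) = 27 / 53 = 0.51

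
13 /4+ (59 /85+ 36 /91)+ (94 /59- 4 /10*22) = -5233699 /1825460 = -2.87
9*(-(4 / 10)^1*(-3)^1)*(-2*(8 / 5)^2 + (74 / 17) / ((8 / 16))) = 82296 / 2125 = 38.73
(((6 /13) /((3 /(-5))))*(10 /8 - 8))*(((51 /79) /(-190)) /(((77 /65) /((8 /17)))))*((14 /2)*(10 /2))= -4050 /16511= -0.25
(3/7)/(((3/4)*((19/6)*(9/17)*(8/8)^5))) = 136/399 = 0.34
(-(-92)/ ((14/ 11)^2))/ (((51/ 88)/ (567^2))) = 535605048/ 17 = 31506179.29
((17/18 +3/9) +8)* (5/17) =2.73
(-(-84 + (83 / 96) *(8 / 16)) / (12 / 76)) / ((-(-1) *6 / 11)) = 3353405 / 3456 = 970.31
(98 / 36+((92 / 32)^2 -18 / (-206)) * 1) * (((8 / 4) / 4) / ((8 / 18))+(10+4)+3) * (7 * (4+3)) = 4668489455 / 474624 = 9836.18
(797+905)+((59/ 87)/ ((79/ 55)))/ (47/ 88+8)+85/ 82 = 720838906247/ 423253086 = 1703.09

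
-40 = -40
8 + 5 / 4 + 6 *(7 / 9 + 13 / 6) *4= 959 / 12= 79.92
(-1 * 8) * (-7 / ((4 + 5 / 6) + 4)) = 336 / 53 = 6.34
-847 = -847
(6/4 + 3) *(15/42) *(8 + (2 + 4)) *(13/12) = 195/8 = 24.38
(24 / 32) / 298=3 / 1192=0.00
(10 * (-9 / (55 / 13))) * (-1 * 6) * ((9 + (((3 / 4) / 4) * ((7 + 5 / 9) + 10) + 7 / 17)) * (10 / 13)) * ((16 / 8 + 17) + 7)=6064110 / 187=32428.40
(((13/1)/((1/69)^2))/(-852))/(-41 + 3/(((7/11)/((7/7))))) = 144417/72136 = 2.00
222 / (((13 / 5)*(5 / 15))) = 3330 / 13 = 256.15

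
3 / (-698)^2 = 3 / 487204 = 0.00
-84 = -84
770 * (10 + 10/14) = 8250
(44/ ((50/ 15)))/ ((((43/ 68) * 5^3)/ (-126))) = -565488/ 26875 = -21.04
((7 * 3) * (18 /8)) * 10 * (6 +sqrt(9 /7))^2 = 2430 * sqrt(7) +35235 /2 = 24046.68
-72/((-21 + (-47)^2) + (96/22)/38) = -3762/114329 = -0.03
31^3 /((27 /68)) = 2025788 /27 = 75029.19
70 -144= -74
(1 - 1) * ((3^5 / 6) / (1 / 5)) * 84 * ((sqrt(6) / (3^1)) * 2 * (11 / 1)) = 0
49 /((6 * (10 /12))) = 49 /5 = 9.80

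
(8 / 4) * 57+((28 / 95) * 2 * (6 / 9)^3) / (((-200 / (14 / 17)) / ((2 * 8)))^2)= 52816907482 / 463303125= 114.00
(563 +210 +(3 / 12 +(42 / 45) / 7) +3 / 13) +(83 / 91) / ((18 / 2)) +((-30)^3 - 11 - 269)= -434172941 / 16380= -26506.28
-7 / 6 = -1.17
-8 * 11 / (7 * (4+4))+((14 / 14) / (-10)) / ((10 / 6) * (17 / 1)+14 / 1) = -13991 / 8890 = -1.57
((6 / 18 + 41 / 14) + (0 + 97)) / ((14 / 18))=12633 / 98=128.91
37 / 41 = 0.90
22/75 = 0.29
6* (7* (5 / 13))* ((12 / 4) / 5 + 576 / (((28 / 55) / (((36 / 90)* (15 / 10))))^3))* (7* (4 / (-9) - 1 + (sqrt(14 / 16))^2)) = -11057659 / 182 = -60756.37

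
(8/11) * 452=3616/11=328.73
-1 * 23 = -23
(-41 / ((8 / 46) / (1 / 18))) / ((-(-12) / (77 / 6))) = -72611 / 5184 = -14.01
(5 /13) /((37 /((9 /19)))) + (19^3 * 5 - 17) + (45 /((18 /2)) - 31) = 313029073 /9139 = 34252.00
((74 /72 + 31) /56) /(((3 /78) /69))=1026.03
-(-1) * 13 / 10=13 / 10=1.30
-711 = -711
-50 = -50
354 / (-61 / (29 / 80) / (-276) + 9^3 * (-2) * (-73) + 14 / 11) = 3895947 / 1171380104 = 0.00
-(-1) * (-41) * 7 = -287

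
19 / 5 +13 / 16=369 / 80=4.61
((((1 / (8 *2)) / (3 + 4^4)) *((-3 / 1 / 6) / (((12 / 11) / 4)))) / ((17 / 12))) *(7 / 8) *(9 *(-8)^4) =-6336 / 629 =-10.07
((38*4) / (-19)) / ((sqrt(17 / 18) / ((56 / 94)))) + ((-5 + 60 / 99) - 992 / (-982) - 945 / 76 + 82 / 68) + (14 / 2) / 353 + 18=25182557671 / 7389799428 - 672*sqrt(34) / 799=-1.50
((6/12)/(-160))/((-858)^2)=-1/235572480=-0.00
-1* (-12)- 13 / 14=155 / 14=11.07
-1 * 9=-9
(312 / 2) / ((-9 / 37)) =-1924 / 3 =-641.33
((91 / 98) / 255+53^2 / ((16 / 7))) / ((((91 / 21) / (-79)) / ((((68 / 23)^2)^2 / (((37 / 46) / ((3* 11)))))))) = -14385569519896608 / 204831445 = -70231255.36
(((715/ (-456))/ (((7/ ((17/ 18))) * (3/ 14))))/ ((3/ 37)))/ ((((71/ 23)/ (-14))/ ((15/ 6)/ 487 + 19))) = 1049.48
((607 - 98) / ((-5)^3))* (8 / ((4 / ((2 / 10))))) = -1018 / 625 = -1.63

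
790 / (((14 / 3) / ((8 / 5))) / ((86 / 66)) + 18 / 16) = 271760 / 1157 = 234.88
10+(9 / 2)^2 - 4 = 105 / 4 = 26.25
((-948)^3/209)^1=-851971392/209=-4076418.14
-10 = -10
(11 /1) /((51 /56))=616 /51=12.08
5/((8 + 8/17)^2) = 0.07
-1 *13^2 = -169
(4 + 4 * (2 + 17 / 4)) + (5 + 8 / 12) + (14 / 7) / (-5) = 514 / 15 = 34.27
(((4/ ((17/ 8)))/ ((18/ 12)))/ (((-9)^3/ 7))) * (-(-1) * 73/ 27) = -32704/ 1003833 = -0.03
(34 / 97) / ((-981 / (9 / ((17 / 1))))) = -2 / 10573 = -0.00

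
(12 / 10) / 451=6 / 2255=0.00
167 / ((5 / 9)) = 1503 / 5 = 300.60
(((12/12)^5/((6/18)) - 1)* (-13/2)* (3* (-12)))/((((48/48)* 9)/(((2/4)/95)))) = 0.27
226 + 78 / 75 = 5676 / 25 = 227.04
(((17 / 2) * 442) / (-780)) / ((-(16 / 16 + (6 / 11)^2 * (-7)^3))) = -34969 / 733620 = -0.05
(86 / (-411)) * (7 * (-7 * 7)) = 29498 / 411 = 71.77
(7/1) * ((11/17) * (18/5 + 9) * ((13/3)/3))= 7007/85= 82.44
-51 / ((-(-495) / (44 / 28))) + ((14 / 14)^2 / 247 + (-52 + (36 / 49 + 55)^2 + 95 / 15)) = 9075195356 / 2965235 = 3060.53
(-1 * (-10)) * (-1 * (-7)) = 70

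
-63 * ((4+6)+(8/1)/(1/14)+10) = -8316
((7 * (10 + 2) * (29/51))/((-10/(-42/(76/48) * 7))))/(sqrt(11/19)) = 1432368 * sqrt(209)/17765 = 1165.63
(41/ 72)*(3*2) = 41/ 12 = 3.42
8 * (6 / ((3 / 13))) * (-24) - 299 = -5291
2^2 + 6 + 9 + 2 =21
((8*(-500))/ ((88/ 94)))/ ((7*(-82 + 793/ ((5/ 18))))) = -29375/ 133441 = -0.22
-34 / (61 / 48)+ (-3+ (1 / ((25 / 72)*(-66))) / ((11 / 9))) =-5496963 / 184525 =-29.79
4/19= 0.21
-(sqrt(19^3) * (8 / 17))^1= -152 * sqrt(19) / 17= -38.97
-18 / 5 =-3.60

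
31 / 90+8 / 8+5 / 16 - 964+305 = -473287 / 720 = -657.34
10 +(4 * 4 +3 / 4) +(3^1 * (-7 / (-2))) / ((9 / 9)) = 37.25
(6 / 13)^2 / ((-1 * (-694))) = 18 / 58643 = 0.00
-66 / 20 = -33 / 10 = -3.30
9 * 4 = 36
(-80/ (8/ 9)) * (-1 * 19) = 1710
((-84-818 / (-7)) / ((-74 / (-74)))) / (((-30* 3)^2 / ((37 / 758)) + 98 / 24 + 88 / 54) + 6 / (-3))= 919080 / 4641792659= 0.00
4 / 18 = 2 / 9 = 0.22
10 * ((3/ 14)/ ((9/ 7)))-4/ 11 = 43/ 33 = 1.30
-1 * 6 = -6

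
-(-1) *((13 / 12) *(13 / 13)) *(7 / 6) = 91 / 72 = 1.26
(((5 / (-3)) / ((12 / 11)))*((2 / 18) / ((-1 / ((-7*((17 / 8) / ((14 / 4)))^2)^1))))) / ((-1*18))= 15895 / 653184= 0.02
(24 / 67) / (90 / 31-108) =-124 / 36381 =-0.00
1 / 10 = 0.10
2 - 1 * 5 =-3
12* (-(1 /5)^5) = -12 /3125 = -0.00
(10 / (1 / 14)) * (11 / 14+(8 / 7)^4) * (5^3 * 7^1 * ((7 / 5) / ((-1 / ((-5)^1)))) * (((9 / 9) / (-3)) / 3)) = -14956250 / 63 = -237400.79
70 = 70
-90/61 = -1.48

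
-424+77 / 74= -31299 / 74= -422.96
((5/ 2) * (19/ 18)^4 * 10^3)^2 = 6634204312890625/ 688747536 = 9632273.03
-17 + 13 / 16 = -259 / 16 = -16.19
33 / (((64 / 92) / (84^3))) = 28116396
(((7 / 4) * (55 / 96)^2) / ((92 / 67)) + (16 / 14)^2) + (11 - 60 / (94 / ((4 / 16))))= 98139113243 / 7810596864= 12.56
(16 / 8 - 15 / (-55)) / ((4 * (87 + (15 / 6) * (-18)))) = 25 / 1848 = 0.01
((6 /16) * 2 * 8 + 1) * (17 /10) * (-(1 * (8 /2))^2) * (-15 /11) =2856 /11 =259.64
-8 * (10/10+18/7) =-200/7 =-28.57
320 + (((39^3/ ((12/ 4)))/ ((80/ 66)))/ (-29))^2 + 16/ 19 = 8097794684139/ 25566400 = 316735.82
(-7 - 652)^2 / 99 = 434281 / 99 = 4386.68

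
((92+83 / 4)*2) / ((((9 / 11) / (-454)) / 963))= -120497729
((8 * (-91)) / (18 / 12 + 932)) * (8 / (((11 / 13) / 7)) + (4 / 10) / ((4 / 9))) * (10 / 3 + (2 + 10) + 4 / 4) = -263223688 / 308055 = -854.47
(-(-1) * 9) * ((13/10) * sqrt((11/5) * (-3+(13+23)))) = 1287 * sqrt(15)/50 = 99.69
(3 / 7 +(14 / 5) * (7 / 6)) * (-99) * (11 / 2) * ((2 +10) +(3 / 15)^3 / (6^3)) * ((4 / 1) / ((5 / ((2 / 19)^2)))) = -15211198948 / 71071875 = -214.03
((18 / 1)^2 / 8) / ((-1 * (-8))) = 81 / 16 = 5.06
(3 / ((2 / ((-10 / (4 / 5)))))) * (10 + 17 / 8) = -7275 / 32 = -227.34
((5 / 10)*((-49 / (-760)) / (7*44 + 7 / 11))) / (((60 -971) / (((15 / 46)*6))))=-693 / 3089310320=-0.00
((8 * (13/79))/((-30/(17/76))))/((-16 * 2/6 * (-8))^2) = -663/122961920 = -0.00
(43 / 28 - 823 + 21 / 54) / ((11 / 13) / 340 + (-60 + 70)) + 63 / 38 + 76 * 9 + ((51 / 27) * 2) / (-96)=170342536481 / 282243024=603.53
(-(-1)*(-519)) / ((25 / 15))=-1557 / 5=-311.40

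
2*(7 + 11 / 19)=288 / 19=15.16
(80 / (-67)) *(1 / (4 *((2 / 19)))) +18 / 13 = -1264 / 871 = -1.45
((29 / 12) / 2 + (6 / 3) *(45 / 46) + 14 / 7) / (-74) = -2851 / 40848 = -0.07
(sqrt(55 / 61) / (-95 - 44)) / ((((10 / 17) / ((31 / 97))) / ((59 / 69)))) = -31093* sqrt(3355) / 567499470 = -0.00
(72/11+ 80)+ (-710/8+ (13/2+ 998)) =44101/44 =1002.30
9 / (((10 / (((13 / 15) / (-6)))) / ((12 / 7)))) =-39 / 175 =-0.22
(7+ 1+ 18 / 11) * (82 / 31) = 8692 / 341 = 25.49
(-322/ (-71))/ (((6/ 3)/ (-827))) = -1875.31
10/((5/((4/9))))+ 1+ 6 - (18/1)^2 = -2845/9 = -316.11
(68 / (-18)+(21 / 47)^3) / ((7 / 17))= -58592761 / 6540849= -8.96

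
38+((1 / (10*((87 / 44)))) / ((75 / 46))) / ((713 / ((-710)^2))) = 2424506 / 40455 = 59.93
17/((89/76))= 14.52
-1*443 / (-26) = 443 / 26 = 17.04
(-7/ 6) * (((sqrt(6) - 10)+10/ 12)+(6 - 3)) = 259/ 36 - 7 * sqrt(6)/ 6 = 4.34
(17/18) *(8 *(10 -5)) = 340/9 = 37.78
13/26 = 1/2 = 0.50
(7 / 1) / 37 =7 / 37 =0.19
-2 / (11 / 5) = -10 / 11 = -0.91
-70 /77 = -10 /11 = -0.91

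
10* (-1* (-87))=870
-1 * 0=0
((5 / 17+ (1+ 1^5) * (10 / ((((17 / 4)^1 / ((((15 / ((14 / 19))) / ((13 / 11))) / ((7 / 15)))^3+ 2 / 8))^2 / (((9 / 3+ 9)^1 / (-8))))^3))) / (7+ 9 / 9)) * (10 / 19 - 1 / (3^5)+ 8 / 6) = -112499505342046352915752201823970902283612180761999877189736529411567707494466735539515885 / 2617699494851226765874462327187134159175604834230657669131785216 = -42976478225756047896828460.00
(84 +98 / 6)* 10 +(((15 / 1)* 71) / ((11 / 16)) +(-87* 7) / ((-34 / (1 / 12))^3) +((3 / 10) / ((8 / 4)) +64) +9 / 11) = 3259048072733 / 1245150720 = 2617.39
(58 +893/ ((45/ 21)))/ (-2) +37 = -6011/ 30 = -200.37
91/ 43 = 2.12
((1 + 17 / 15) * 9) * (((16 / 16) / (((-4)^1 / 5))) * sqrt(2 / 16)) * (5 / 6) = -5 * sqrt(2) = -7.07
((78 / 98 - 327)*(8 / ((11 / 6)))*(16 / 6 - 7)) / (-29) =-212.70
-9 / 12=-3 / 4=-0.75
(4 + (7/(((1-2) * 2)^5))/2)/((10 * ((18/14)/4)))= 581/480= 1.21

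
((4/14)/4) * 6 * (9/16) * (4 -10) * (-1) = 81/56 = 1.45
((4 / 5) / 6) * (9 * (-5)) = -6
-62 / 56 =-31 / 28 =-1.11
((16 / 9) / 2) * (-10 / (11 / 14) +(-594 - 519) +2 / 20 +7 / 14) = -495056 / 495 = -1000.11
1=1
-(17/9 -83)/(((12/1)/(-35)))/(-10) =2555/108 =23.66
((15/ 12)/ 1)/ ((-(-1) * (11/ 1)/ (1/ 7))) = 5/ 308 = 0.02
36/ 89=0.40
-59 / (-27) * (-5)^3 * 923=-6807125 / 27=-252115.74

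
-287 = -287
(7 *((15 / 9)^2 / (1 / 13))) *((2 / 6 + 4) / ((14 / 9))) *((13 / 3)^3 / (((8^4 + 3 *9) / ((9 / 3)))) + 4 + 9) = 1023692150 / 111321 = 9195.86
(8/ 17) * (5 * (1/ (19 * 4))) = 10/ 323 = 0.03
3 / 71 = 0.04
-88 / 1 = -88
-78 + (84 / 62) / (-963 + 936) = -21776 / 279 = -78.05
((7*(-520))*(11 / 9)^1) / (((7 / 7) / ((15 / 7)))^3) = -2145000 / 49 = -43775.51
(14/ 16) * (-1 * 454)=-1589/ 4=-397.25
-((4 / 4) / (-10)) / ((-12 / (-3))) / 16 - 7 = -4479 / 640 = -7.00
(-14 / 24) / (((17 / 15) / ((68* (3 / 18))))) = -35 / 6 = -5.83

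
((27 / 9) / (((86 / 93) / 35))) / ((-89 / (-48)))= 234360 / 3827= 61.24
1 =1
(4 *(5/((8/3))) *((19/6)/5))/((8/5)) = 2.97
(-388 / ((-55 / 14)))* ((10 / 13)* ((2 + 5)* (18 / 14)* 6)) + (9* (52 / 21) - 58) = 4070842 / 1001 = 4066.78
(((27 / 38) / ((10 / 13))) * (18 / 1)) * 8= 12636 / 95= 133.01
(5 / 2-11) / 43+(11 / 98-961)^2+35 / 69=26309655499937 / 28495068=923305.59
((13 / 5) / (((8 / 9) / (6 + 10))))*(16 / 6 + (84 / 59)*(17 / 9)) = 73944 / 295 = 250.66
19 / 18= 1.06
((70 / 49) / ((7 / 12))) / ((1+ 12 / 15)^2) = 1000 / 1323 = 0.76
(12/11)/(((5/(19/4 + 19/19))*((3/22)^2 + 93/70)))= 7084/7607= 0.93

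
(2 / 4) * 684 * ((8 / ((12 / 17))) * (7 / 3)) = 9044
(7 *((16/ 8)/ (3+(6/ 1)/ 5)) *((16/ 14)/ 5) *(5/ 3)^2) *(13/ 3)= 5200/ 567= 9.17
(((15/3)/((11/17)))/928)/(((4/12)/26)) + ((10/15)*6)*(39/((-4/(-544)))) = 108289779/5104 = 21216.65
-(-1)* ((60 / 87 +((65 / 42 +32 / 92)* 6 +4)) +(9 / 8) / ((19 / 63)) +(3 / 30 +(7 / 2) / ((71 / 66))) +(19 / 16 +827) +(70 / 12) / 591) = 760570297287949 / 893376545040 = 851.34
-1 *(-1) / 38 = 1 / 38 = 0.03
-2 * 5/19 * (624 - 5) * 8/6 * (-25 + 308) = -7007080/57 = -122931.23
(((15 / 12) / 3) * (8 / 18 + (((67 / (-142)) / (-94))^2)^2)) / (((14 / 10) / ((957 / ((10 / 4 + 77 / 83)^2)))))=6976083341484204781265575 / 647485242141372608671488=10.77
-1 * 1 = -1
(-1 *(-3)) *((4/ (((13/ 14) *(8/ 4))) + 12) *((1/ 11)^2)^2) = 552/ 190333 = 0.00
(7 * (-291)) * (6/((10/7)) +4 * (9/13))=-922761/65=-14196.32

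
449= 449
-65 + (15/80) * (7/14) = -2077/32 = -64.91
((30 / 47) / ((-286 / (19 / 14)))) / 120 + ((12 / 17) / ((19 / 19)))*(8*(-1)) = -72264515 / 12796784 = -5.65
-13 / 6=-2.17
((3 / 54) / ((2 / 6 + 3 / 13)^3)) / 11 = 6591 / 234256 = 0.03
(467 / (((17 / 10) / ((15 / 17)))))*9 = 630450 / 289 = 2181.49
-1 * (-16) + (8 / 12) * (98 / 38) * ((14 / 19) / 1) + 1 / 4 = 75883 / 4332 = 17.52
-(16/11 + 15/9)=-103/33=-3.12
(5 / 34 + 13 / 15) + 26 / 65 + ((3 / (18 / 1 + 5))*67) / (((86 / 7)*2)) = 1784923 / 1008780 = 1.77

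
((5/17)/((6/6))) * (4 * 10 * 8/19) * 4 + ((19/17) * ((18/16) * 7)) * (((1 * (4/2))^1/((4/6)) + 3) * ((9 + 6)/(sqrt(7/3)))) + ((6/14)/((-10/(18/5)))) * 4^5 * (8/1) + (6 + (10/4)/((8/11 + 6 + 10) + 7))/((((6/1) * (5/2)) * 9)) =-991088327573/796663350 + 7695 * sqrt(21)/68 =-725.48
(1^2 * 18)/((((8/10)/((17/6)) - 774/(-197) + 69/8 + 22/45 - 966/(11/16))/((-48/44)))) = 0.01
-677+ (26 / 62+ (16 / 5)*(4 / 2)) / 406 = -6086079 / 8990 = -676.98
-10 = -10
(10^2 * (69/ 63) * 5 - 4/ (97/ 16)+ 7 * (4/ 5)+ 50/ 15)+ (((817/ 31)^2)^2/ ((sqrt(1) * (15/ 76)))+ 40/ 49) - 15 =32195551183318393/ 13168485939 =2444893.92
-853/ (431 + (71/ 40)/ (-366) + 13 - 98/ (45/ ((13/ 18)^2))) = -3034564560/ 1575480499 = -1.93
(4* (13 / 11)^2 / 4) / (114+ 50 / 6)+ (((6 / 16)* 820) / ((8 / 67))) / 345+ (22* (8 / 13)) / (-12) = 4045693451 / 637329264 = 6.35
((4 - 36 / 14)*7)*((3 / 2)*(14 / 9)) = 70 / 3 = 23.33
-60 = -60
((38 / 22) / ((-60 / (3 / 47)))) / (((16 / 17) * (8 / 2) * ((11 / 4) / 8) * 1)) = -323 / 227480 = -0.00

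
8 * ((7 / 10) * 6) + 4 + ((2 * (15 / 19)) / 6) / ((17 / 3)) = 60799 / 1615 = 37.65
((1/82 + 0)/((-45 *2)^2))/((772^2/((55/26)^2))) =121/10703853568512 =0.00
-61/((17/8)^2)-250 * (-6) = 1486.49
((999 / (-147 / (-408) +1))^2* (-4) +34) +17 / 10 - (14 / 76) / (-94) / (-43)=-8283961188001 / 3839900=-2157337.74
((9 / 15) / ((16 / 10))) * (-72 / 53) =-27 / 53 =-0.51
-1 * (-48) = 48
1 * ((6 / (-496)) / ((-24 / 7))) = 0.00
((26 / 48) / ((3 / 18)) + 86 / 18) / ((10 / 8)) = 289 / 45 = 6.42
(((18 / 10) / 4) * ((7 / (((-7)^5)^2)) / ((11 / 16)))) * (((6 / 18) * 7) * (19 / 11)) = 228 / 3487704605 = 0.00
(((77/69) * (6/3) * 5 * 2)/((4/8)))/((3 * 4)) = 770/207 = 3.72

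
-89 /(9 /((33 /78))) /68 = -979 /15912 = -0.06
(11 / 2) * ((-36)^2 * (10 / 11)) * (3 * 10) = 194400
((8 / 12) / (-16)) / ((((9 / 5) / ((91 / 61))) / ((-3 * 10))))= 2275 / 2196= 1.04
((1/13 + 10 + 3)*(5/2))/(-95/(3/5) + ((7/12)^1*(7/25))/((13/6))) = -63750/308603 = -0.21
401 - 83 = 318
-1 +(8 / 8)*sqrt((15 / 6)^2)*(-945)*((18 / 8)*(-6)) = 31892.75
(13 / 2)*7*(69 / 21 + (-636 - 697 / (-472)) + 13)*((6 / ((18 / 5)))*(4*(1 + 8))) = -398318115 / 236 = -1687788.62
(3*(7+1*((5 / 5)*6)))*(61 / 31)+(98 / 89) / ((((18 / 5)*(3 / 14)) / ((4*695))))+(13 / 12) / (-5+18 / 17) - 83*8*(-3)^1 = 120515236073 / 19964124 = 6036.59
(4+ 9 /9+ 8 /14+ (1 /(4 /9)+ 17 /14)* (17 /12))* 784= 24647 /3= 8215.67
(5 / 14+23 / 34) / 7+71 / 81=69106 / 67473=1.02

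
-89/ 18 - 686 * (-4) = 49303/ 18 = 2739.06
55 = 55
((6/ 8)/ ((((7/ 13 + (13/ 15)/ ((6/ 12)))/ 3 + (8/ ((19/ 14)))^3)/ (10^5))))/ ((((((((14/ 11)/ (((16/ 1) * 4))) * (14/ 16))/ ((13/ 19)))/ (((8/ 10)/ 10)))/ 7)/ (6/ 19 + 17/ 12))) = 13916.88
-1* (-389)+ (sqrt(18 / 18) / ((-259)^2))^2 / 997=1745194420954314 / 4486360979317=389.00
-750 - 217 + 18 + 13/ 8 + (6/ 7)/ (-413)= -21910937/ 23128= -947.38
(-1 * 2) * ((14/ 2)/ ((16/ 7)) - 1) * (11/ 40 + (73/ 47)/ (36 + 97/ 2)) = -3076029/ 2541760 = -1.21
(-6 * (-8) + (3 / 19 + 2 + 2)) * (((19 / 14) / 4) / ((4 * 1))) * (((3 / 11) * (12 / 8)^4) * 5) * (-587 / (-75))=47119077 / 197120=239.04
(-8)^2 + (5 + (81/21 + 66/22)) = 531/7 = 75.86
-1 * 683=-683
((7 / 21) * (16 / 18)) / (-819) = -8 / 22113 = -0.00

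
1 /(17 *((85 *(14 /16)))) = 8 /10115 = 0.00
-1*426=-426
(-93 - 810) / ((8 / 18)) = -8127 / 4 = -2031.75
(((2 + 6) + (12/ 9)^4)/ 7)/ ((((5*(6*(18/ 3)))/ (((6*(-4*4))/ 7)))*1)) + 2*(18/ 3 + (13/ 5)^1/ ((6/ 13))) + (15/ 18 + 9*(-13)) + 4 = -10599787/ 119070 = -89.02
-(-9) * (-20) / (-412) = 45 / 103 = 0.44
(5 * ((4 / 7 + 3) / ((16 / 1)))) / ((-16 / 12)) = -375 / 448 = -0.84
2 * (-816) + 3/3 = -1631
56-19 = 37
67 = 67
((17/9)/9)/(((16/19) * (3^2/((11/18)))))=3553/209952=0.02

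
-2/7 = -0.29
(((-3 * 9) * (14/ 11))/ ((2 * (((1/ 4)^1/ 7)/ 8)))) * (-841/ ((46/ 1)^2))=8901144/ 5819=1529.67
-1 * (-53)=53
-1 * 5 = -5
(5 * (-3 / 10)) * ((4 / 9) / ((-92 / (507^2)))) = 85683 / 46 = 1862.67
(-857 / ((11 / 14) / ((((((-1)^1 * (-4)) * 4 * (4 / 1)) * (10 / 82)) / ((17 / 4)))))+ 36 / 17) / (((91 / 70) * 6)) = -256.53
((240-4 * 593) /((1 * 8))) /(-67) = 3.98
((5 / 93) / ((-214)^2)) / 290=1 / 247023624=0.00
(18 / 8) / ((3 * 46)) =3 / 184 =0.02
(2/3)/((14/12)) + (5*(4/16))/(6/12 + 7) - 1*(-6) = 283/42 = 6.74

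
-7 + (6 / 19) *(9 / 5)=-611 / 95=-6.43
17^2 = 289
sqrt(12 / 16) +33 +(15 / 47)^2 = sqrt(3) / 2 +73122 / 2209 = 33.97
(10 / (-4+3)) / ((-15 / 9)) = 6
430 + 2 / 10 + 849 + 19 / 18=115223 / 90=1280.26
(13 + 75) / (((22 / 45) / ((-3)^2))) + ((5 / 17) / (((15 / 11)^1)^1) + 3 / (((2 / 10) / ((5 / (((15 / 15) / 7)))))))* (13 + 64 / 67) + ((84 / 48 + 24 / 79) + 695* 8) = 921716009 / 63516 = 14511.56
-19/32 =-0.59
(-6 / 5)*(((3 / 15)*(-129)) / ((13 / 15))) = 2322 / 65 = 35.72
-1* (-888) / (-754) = -444 / 377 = -1.18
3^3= 27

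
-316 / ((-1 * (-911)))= -316 / 911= -0.35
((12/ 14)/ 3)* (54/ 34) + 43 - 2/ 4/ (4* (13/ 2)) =268773/ 6188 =43.43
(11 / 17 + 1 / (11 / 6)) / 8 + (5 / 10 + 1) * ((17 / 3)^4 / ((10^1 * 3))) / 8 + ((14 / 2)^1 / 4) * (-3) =3256207 / 2423520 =1.34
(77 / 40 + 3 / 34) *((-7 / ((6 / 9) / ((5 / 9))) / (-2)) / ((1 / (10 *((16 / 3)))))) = 47915 / 153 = 313.17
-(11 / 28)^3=-1331 / 21952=-0.06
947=947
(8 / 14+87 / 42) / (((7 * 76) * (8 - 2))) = 37 / 44688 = 0.00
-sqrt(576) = -24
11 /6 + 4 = 35 /6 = 5.83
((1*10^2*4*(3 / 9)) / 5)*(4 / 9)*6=71.11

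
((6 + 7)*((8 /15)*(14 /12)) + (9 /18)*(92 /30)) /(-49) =-433 /2205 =-0.20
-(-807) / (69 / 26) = 6994 / 23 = 304.09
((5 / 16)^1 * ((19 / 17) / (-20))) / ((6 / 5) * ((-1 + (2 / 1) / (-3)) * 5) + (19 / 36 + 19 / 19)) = 0.00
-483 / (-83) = 483 / 83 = 5.82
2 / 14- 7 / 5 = -44 / 35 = -1.26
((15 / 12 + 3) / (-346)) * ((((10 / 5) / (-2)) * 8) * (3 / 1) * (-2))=-102 / 173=-0.59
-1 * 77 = -77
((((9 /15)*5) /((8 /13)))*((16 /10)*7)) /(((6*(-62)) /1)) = -0.15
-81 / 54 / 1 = -1.50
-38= -38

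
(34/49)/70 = 0.01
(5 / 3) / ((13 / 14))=70 / 39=1.79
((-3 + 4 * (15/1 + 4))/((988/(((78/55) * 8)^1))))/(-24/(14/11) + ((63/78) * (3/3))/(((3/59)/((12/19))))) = -0.09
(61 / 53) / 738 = 61 / 39114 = 0.00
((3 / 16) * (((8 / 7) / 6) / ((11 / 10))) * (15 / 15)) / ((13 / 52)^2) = 0.52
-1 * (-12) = 12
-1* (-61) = 61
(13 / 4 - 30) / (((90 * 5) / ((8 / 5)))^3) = -1712 / 1423828125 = -0.00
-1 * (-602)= 602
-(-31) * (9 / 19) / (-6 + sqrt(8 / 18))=-837 / 304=-2.75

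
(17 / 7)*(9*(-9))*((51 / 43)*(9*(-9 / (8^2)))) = 5688387 / 19264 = 295.29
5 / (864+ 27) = 5 / 891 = 0.01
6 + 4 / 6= 20 / 3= 6.67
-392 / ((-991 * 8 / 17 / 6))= 4998 / 991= 5.04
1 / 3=0.33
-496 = -496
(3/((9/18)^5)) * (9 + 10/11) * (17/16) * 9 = 100062/11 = 9096.55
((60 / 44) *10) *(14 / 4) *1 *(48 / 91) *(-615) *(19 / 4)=-10516500 / 143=-73541.96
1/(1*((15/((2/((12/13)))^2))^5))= 137858491849/45916502400000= 0.00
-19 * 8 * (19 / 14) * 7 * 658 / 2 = -475076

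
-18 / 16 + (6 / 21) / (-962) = -30311 / 26936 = -1.13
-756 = -756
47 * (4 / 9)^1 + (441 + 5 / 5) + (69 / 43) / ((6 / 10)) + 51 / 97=17496518 / 37539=466.09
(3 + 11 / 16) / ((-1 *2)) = -59 / 32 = -1.84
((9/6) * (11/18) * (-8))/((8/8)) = -22/3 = -7.33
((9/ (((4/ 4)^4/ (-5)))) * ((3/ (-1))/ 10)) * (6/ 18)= 9/ 2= 4.50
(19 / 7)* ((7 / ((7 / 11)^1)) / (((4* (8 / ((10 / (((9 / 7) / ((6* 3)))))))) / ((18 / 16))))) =9405 / 64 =146.95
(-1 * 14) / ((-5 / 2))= 28 / 5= 5.60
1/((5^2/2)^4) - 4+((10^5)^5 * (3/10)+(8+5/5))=1171875000000000000000001953141/390625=3000000000000000000000005.00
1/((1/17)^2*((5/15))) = 867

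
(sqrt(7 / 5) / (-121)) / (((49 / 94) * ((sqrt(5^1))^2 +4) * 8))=-47 * sqrt(35) / 1067220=-0.00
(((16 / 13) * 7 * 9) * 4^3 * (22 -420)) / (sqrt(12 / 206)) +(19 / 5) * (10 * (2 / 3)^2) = 152 / 9 -4279296 * sqrt(618) / 13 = -8183184.00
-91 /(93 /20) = -1820 /93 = -19.57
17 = 17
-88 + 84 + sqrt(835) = 24.90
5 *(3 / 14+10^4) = 700015 / 14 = 50001.07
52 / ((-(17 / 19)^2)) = -18772 / 289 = -64.96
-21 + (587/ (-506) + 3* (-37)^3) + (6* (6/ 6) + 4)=-76897407/ 506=-151971.16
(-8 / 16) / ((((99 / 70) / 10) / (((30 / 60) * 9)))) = -15.91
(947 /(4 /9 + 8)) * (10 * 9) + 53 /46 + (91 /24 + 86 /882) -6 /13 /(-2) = 202395832993 /20042568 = 10098.30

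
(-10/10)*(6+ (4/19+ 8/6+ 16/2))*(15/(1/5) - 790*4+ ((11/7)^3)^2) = 106667195048/2235331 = 47718.75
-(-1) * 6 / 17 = 0.35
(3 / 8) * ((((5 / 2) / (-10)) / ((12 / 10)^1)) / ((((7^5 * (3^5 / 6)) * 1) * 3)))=-5 / 130691232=-0.00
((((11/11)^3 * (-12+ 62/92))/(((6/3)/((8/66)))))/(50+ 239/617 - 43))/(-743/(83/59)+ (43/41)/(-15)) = 5469590855/31093404190376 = 0.00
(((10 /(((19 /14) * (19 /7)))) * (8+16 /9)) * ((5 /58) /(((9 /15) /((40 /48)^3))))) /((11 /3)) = 1531250 /2543967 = 0.60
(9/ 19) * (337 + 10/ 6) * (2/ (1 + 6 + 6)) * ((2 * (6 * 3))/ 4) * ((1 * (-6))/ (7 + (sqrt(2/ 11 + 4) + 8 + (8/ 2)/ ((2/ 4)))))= -53.21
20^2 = 400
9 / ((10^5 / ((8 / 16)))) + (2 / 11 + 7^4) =5282600099 / 2200000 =2401.18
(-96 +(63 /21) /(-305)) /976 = -29283 /297680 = -0.10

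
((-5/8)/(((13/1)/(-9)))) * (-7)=-315/104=-3.03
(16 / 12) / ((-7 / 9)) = -12 / 7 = -1.71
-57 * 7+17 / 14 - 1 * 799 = -16755 / 14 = -1196.79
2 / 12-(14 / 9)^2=-365 / 162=-2.25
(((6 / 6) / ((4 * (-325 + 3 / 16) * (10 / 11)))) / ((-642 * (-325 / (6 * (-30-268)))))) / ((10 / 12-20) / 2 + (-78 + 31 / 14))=-550704 / 6479919077125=-0.00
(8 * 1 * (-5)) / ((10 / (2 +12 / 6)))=-16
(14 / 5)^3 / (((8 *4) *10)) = 343 / 5000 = 0.07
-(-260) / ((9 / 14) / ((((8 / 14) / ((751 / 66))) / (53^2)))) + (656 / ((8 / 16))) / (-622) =-4137380752 / 1968218547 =-2.10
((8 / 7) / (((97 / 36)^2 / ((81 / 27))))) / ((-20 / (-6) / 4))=186624 / 329315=0.57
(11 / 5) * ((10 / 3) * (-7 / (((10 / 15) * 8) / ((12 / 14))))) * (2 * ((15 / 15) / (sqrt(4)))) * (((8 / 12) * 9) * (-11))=1089 / 2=544.50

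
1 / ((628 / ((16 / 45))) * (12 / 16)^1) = 16 / 21195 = 0.00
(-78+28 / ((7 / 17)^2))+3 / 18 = 3667 / 42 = 87.31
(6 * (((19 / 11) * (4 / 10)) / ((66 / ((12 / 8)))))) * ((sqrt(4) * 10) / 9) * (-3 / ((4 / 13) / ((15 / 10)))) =-741 / 242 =-3.06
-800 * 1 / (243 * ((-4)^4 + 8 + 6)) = -0.01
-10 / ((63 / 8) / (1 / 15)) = -16 / 189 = -0.08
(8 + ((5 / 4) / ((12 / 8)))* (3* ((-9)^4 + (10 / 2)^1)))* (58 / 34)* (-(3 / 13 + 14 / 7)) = -62496.57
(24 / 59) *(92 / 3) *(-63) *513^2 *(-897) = 10945750312224 / 59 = 185521191732.61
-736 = -736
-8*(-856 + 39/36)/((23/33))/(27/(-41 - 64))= -7899430/207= -38161.50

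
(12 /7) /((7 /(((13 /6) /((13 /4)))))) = 8 /49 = 0.16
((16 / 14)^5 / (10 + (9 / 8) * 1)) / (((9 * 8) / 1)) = 32768 / 13462407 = 0.00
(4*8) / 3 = 10.67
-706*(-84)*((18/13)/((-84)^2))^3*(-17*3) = -54009/2363198656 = -0.00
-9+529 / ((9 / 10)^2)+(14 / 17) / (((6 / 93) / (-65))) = -255598 / 1377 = -185.62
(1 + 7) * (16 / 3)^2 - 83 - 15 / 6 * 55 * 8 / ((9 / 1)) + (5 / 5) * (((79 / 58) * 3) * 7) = 50.94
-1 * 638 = -638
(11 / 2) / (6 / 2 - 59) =-11 / 112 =-0.10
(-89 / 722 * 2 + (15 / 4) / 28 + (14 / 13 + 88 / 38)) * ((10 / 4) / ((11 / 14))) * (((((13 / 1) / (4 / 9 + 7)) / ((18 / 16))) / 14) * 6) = 25861125 / 3724798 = 6.94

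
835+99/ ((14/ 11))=12779/ 14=912.79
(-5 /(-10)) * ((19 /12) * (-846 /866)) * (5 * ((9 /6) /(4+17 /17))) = -8037 /6928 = -1.16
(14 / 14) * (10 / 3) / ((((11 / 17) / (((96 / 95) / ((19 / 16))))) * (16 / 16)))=17408 / 3971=4.38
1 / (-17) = -1 / 17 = -0.06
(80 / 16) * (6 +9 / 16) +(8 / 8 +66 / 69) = 12795 / 368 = 34.77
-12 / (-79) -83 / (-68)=7373 / 5372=1.37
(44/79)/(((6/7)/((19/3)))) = 2926/711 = 4.12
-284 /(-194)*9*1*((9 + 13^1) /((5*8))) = 7029 /970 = 7.25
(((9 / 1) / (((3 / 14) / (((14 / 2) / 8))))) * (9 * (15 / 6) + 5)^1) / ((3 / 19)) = 51205 / 8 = 6400.62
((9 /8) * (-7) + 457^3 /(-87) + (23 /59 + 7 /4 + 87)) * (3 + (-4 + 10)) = -135138682911 /13688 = -9872785.13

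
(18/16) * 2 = 9/4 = 2.25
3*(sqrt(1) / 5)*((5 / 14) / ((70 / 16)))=12 / 245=0.05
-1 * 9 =-9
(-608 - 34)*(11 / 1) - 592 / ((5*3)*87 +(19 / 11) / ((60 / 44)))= -69190854 / 9797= -7062.45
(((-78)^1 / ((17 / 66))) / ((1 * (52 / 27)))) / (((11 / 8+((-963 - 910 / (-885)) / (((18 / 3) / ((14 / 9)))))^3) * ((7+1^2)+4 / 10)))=176817850245180 / 146536259323284811043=0.00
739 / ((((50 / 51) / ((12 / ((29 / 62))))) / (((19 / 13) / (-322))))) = -133192926 / 1517425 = -87.78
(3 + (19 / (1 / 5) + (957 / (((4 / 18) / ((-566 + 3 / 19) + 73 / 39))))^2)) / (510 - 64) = 13225939374.55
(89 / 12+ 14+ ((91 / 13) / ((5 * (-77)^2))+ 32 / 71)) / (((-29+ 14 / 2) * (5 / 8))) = -78903137 / 49613025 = -1.59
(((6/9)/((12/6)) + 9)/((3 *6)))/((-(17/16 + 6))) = -224/3051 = -0.07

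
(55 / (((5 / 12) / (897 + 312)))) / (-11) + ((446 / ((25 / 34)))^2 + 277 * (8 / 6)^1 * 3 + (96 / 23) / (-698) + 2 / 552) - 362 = 21320897863429 / 60202500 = 354153.03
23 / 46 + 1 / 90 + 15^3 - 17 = 151133 / 45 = 3358.51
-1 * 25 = -25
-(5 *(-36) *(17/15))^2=-41616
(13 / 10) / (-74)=-0.02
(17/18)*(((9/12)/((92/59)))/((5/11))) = 11033/11040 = 1.00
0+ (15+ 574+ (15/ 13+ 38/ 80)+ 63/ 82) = 12608587/ 21320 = 591.40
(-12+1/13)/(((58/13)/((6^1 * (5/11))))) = -2325/319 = -7.29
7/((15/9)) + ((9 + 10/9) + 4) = 18.31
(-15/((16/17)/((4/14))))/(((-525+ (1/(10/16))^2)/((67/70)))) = 85425/10239824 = 0.01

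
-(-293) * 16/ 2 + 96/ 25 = 58696/ 25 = 2347.84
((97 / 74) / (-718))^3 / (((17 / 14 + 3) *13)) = -0.00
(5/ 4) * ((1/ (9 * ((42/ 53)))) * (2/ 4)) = 265/ 3024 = 0.09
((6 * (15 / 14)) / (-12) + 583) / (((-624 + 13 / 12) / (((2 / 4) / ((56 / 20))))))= -48927 / 293020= -0.17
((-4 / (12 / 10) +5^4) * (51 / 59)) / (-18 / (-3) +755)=31705 / 44899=0.71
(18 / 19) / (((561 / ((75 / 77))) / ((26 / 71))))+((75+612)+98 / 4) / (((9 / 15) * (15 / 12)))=55281453446 / 58272753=948.67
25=25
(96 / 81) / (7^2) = 32 / 1323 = 0.02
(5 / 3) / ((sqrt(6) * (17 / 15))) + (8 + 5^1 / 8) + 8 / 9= 25 * sqrt(6) / 102 + 685 / 72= 10.11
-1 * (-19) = 19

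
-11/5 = -2.20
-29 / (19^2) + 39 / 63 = 0.54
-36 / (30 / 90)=-108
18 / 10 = 9 / 5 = 1.80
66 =66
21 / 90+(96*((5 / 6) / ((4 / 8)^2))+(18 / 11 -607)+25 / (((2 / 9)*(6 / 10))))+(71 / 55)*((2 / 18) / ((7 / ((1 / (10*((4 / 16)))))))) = -1691303 / 17325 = -97.62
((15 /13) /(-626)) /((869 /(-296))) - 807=-2853518307 /3535961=-807.00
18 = 18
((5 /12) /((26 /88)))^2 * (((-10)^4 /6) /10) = 1512500 /4563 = 331.47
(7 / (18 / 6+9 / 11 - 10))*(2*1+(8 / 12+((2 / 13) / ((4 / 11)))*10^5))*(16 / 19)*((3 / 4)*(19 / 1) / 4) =-31764502 / 221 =-143730.78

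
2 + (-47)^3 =-103821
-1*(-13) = 13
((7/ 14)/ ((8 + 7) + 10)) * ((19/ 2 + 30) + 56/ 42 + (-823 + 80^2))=33707/ 300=112.36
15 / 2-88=-161 / 2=-80.50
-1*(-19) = 19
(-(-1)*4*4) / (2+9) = 1.45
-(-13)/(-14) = -13/14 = -0.93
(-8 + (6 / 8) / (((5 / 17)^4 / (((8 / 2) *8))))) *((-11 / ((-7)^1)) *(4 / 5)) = 87978176 / 21875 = 4021.86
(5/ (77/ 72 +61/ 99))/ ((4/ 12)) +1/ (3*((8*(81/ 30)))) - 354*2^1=-20158835/ 28836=-699.09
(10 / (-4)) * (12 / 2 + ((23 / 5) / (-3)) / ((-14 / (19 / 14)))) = -18077 / 1176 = -15.37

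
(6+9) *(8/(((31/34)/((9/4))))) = 9180/31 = 296.13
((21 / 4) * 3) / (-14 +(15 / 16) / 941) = -237132 / 210769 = -1.13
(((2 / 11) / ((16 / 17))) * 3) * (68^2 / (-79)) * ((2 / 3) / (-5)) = 19652 / 4345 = 4.52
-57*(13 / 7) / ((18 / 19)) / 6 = -18.62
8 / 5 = 1.60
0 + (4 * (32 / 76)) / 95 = 32 / 1805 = 0.02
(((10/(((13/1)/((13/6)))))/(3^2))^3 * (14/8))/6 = 875/472392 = 0.00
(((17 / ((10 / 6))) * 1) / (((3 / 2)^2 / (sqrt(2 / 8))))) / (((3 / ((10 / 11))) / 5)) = 340 / 99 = 3.43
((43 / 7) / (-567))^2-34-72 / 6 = -46.00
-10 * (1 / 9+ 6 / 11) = -650 / 99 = -6.57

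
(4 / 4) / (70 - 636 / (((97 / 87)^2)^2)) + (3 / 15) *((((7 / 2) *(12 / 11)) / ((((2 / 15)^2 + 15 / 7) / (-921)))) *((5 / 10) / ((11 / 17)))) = -284722388082053303 / 1131945408257158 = -251.53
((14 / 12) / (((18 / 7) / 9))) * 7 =343 / 12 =28.58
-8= -8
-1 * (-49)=49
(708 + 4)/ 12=178/ 3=59.33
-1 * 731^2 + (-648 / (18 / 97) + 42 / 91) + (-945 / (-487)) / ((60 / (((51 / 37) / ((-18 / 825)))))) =-1007926577441 / 1873976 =-537854.58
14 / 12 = 7 / 6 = 1.17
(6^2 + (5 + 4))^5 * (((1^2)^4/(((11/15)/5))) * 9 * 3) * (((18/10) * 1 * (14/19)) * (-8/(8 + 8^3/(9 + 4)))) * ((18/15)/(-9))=2331697387500/2299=1014222439.10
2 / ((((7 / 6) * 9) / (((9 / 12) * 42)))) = 6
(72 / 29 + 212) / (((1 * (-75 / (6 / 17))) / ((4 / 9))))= -9952 / 22185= -0.45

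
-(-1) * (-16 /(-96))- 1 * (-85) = 511 /6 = 85.17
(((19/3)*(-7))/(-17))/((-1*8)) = -133/408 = -0.33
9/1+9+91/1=109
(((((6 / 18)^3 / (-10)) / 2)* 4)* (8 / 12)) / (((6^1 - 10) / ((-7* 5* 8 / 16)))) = -7 / 324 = -0.02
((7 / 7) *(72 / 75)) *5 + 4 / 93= 2252 / 465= 4.84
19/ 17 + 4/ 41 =847/ 697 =1.22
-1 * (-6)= 6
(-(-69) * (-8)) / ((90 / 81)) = -2484 / 5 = -496.80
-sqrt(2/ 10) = -sqrt(5)/ 5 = -0.45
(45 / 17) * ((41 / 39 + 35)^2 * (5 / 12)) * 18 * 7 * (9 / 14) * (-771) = -257198718825 / 2873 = -89522700.60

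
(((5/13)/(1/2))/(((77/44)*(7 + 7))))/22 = 10/7007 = 0.00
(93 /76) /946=93 /71896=0.00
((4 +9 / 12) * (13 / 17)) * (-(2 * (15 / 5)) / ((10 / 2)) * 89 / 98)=-65949 / 16660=-3.96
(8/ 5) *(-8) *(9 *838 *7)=-3378816/ 5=-675763.20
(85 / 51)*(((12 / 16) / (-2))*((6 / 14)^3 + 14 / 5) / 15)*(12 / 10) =-4937 / 34300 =-0.14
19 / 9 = 2.11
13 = 13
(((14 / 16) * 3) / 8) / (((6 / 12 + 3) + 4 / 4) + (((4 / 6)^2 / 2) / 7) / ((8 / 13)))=1323 / 18352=0.07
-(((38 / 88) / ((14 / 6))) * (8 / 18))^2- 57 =-3041938 / 53361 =-57.01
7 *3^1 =21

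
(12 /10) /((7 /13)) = 78 /35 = 2.23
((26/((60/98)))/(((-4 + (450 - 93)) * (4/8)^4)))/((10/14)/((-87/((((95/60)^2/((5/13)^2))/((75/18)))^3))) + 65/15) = 21485520000000000/42203689378171051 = 0.51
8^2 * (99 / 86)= 3168 / 43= 73.67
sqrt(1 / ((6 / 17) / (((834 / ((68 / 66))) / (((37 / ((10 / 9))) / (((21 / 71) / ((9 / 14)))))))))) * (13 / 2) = 91 * sqrt(40166830) / 15762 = 36.59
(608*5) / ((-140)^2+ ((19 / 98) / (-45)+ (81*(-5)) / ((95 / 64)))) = 254721600 / 1619422199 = 0.16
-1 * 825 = -825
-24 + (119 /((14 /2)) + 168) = 161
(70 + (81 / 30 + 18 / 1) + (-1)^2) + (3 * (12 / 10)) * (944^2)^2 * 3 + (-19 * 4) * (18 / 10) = 85765324013117 / 10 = 8576532401311.70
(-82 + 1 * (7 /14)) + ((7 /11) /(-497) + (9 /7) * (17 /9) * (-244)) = -7370311 /10934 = -674.07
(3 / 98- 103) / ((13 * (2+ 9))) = -10091 / 14014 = -0.72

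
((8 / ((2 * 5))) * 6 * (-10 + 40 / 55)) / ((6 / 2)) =-14.84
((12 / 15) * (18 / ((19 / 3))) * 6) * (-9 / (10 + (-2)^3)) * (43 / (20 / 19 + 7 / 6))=-1504656 / 1265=-1189.45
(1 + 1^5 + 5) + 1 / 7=50 / 7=7.14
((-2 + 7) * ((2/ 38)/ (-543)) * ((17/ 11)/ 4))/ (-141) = 85/ 64006668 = 0.00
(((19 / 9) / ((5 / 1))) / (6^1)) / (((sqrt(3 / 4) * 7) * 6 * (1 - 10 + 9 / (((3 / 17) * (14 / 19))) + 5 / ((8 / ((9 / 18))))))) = 152 * sqrt(3) / 8236485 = 0.00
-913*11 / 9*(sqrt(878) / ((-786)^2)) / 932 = -10043*sqrt(878) / 5182072848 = -0.00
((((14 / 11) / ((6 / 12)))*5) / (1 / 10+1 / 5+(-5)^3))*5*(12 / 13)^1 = -84000 / 178321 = -0.47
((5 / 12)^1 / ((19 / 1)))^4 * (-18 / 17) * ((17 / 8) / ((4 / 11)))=-0.00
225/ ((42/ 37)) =2775/ 14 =198.21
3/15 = 0.20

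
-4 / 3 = -1.33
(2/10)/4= 1/20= 0.05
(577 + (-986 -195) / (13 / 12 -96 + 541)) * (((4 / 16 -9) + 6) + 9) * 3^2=691764525 / 21412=32307.33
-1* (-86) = 86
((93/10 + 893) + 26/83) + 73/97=72729983/80510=903.37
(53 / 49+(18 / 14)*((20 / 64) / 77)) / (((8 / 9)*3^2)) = 1339 / 9856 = 0.14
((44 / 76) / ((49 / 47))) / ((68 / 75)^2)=2908125 / 4304944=0.68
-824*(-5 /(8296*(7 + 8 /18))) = 4635 /69479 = 0.07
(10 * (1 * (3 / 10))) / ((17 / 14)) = 42 / 17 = 2.47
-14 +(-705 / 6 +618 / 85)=-21119 / 170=-124.23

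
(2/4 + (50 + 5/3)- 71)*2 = -113/3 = -37.67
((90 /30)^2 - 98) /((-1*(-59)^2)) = 89 /3481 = 0.03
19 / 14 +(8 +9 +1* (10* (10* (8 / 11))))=14027 / 154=91.08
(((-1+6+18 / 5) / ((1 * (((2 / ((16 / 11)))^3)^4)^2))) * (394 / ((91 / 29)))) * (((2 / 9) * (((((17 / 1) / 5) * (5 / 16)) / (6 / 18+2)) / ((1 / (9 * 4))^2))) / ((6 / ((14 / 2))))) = 354988099311473897106711773184 / 4481628367492463048093887655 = 79.21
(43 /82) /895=43 /73390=0.00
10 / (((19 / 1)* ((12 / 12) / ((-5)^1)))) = -2.63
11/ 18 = 0.61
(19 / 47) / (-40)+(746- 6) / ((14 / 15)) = 10433867 / 13160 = 792.85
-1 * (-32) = 32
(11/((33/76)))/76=1/3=0.33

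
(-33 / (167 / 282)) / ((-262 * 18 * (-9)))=-0.00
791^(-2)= 0.00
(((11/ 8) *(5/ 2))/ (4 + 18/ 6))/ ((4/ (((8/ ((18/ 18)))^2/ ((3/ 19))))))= 1045/ 21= 49.76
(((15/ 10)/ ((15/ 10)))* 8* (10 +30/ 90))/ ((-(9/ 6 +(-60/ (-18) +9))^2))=-2976/ 6889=-0.43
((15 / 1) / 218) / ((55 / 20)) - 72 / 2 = -35.97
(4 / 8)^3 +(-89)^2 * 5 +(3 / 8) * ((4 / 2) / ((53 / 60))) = 16792933 / 424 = 39605.97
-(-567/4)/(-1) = -567/4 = -141.75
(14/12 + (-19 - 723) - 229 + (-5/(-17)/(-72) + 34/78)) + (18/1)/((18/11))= -15250085/15912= -958.40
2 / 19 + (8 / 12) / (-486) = 0.10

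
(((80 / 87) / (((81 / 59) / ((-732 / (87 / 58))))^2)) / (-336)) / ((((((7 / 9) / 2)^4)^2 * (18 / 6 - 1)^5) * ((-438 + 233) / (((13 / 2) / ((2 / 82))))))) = 31424945939712 / 1170254603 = 26853.08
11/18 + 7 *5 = 641/18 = 35.61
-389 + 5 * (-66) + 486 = -233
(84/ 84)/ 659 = 1/ 659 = 0.00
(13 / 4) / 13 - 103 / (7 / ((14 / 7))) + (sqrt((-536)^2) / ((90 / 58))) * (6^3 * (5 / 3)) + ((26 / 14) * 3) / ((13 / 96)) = 3482191 / 28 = 124363.96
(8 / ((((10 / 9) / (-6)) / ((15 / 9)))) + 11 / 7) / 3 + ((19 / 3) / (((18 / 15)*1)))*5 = 2.91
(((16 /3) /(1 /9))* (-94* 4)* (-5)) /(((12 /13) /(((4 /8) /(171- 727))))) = -12220 /139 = -87.91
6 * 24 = 144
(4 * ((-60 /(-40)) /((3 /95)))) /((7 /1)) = 190 /7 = 27.14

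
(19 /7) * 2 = 38 /7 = 5.43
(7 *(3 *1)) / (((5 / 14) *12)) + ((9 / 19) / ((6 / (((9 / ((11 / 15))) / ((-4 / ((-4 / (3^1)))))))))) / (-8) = 81253 / 16720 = 4.86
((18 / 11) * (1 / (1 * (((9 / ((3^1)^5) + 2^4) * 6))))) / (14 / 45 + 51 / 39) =0.01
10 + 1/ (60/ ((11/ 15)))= 9011/ 900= 10.01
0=0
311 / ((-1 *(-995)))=311 / 995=0.31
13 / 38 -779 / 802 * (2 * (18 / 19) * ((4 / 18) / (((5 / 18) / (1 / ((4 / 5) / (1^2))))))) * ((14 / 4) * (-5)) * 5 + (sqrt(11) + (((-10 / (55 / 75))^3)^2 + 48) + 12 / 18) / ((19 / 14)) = 14 * sqrt(11) / 19 + 383697785739010597 / 80985139554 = 4737881.37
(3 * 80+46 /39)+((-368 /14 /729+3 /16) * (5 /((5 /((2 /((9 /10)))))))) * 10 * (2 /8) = 242.02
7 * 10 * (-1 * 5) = -350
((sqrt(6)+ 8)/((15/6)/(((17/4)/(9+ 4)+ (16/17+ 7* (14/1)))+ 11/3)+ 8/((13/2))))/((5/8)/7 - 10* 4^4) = -113560928/45606529635 - 14195116* sqrt(6)/45606529635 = -0.00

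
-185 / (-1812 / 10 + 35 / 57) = 1425 / 1391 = 1.02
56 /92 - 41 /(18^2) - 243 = -242.52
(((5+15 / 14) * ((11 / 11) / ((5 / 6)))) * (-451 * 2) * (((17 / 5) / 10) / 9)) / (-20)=130339 / 10500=12.41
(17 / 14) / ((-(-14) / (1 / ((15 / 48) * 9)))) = 68 / 2205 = 0.03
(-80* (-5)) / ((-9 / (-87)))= 11600 / 3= 3866.67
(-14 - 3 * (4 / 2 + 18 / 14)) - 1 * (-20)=-3.86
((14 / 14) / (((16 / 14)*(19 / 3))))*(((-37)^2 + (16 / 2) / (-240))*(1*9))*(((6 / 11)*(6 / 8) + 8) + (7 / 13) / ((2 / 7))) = 238035924 / 13585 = 17521.97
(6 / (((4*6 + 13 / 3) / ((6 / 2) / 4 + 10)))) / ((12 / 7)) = 903 / 680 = 1.33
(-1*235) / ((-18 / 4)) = 470 / 9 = 52.22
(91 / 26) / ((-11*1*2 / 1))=-7 / 44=-0.16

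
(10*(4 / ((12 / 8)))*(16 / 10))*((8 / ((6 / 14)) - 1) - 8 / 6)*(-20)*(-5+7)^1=-250880 / 9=-27875.56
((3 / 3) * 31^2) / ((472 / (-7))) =-6727 / 472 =-14.25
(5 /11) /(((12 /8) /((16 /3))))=160 /99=1.62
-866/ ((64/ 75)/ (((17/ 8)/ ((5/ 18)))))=-993735/ 128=-7763.55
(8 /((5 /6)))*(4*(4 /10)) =384 /25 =15.36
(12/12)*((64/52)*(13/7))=16/7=2.29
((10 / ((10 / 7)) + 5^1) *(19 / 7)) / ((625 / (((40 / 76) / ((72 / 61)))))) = 61 / 2625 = 0.02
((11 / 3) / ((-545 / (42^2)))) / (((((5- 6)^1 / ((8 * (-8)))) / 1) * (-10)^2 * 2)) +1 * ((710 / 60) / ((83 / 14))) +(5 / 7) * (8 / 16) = -68613709 / 47496750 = -1.44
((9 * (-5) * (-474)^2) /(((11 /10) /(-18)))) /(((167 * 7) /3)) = 5459626800 /12859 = 424576.31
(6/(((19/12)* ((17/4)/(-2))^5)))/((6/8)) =-0.12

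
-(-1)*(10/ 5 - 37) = -35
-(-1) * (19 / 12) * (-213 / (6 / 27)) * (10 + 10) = -30352.50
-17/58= -0.29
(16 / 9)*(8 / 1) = 14.22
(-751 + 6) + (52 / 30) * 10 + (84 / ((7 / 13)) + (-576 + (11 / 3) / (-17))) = -19514 / 17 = -1147.88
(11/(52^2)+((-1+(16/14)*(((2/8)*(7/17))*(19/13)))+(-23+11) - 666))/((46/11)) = -343245991/2114528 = -162.33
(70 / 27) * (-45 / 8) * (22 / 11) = -175 / 6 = -29.17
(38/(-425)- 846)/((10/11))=-1977734/2125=-930.70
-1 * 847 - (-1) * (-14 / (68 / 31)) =-29015 / 34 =-853.38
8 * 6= 48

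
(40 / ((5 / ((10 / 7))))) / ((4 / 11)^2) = 605 / 7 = 86.43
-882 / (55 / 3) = -2646 / 55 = -48.11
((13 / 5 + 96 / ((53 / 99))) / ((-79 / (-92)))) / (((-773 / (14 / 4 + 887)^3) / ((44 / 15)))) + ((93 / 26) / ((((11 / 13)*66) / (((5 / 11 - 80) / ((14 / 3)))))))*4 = -366841493342754352193 / 646177407150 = -567710181.88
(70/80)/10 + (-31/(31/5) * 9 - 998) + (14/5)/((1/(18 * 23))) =9303/80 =116.29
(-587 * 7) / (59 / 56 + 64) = -230104 / 3643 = -63.16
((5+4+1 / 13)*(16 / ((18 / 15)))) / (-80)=-1.51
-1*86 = -86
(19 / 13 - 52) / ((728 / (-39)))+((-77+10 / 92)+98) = 398777 / 16744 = 23.82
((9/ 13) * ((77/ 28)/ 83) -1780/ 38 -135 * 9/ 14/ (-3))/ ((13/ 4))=-10269703/ 1865591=-5.50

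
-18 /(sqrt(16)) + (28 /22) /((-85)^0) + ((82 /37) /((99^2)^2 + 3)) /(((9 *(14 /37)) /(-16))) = -107418655781 /33284652786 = -3.23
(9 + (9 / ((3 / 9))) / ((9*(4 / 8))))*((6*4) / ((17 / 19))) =6840 / 17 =402.35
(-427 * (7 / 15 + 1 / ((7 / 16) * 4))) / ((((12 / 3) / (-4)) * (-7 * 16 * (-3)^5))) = 6649 / 408240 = 0.02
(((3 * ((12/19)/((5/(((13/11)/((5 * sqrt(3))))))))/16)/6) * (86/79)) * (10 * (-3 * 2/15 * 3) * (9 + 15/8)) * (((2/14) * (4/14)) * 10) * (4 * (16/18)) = -259376 * sqrt(3)/4045195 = -0.11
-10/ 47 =-0.21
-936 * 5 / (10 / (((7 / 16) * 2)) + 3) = -32760 / 101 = -324.36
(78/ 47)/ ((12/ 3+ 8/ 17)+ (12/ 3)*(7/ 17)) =51/ 188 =0.27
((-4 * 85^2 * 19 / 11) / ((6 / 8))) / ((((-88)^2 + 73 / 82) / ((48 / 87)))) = -2881676800 / 607772517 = -4.74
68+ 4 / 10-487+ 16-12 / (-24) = -4021 / 10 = -402.10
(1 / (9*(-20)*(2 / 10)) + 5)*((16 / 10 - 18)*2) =-7339 / 45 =-163.09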